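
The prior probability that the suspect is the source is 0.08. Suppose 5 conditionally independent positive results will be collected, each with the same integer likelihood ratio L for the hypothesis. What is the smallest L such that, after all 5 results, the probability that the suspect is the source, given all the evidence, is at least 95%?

Prior odds = 0.08/0.92 = 2/23.
Target odds = 0.95/0.05 = 19.
Need L⁵ ≥ 19 ÷ (2/23) = 218.5.
2⁵ = 32 < 218.5 ≤ 243 = 3⁵, so L = 3.

3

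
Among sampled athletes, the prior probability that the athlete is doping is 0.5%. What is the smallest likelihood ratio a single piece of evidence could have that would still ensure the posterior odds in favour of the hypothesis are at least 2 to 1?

398

Prior odds = 0.005/0.995 = 1/199.
Target odds = 2.
Required Bayes factor = 2 ÷ (1/199) = 398.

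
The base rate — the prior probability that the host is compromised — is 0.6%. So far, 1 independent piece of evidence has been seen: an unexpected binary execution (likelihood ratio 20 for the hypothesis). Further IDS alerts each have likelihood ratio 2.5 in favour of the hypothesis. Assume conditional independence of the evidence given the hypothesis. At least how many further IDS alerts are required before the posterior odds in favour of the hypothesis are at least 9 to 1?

5

Prior odds = 0.006/0.994 = 3/497.
Bayes factor of the evidence already in hand = 20.
Odds after that evidence = (3/497) × 20 = 60/497.
Target odds = 9.
Need 2.5ⁿ ≥ 9 ÷ (60/497) = 74.55.
2.5⁴ = 39.0625 falls short of 74.55 but 2.5⁵ = 97.65625 reaches it, so n = 5.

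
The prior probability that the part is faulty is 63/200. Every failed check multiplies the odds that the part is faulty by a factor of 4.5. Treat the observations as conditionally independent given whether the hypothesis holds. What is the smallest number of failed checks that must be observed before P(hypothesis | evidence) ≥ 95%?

3

Prior odds = 0.315/0.685 = 63/137.
Likelihood ratio per failed check = 4.5.
Target odds: 0.95 ÷ 0.05 = 19.
Require 4.5ⁿ ≥ 19 ÷ (63/137) = 2603/63.
4.5² = 20.25 falls short of 2603/63 but 4.5³ = 91.125 reaches it, so n = 3.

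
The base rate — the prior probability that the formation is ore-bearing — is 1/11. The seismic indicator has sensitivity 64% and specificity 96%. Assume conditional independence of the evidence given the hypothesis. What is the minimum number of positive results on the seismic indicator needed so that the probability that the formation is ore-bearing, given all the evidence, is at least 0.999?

Prior odds: (1/11) ÷ (10/11) = 0.1.
False-positive rate = 1 − 0.96 = 0.04; likelihood ratio of a positive = 0.64/0.04 = 16.
Target odds: 0.999 ÷ 0.001 = 999.
Require 16ⁿ ≥ 999 ÷ 0.1 = 9990.
16³ = 4096 falls short of 9990 but 16⁴ = 65536 reaches it, so n = 4.

4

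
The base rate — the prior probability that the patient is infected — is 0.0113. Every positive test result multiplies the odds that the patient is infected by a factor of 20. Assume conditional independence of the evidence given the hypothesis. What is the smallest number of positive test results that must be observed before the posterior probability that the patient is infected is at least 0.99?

4

Prior odds: 0.0113 ÷ 0.9887 = 113/9887.
Likelihood ratio per positive test result = 20.
Target odds: 0.99 ÷ 0.01 = 99.
Need (113/9887) × 20ⁿ ≥ 99, i.e. 20ⁿ ≥ 978813/113.
20³ = 8000 falls short of 978813/113 but 20⁴ = 160000 reaches it, so n = 4.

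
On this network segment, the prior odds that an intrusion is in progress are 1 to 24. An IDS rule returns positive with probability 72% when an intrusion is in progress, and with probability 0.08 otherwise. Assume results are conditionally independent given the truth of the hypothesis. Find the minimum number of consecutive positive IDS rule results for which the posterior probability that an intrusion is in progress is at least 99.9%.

Prior odds = 1/24.
Likelihood ratio of a positive result = 0.72/0.08 = 9.
Target posterior odds = 0.999/0.001 = 999.
Need (1/24) × 9ⁿ ≥ 999, i.e. 9ⁿ ≥ 23976.
9⁴ = 6561 falls short of 23976 but 9⁵ = 59049 reaches it, so n = 5.

5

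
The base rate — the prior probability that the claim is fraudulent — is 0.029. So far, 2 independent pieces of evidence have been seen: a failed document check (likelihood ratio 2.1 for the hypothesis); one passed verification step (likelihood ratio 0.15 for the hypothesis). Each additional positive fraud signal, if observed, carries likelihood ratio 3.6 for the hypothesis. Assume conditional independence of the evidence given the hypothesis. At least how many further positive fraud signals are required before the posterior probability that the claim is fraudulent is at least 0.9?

6

Prior odds = 0.029/0.971 = 29/971.
Combined Bayes factor of the evidence already in hand = 2.1 × 0.15 = 0.315.
Odds after that evidence = (29/971) × 0.315 = 1827/194200.
Target odds = 0.9/0.1 = 9.
Need 3.6ⁿ ≥ 9 ÷ (1827/194200) = 194200/203.
3.6⁵ = 604.66176 falls short of 194200/203 but 3.6⁶ = 34012224/15625 reaches it, so n = 6.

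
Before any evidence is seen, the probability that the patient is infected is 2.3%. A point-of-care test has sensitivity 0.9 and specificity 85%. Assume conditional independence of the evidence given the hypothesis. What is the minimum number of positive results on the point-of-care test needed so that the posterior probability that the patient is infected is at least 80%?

Prior odds: 0.023 ÷ 0.977 = 23/977.
False-positive rate = 1 − 0.85 = 0.15; likelihood ratio of a positive = 0.9/0.15 = 6.
Target posterior odds = 0.8/0.2 = 4.
Require 6ⁿ ≥ 4 ÷ (23/977) = 3908/23.
6² = 36 falls short of 3908/23 but 6³ = 216 reaches it, so n = 3.

3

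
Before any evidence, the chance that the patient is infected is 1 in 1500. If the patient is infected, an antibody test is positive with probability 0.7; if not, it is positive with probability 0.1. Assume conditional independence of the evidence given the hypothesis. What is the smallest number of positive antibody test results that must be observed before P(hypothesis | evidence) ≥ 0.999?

8

Prior odds = (1/1500)/(1499/1500) = 1/1499.
Likelihood ratio of a positive = 0.7/0.1 = 7.
Target odds: 0.999 ÷ 0.001 = 999.
Require 7ⁿ ≥ 999 ÷ (1/1499) = 1497501.
7⁷ = 823543 falls short of 1497501 but 7⁸ = 5764801 reaches it, so n = 8.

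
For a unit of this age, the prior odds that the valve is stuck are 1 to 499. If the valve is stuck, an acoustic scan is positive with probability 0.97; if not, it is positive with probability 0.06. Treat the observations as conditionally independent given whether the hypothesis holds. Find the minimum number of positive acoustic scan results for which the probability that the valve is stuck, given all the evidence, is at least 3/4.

3

Prior odds = 1/499.
Likelihood ratio of a positive = 0.97/0.06 = 97/6.
Target odds: 0.75 ÷ 0.25 = 3.
Need (1/499) × (97/6)ⁿ ≥ 3, i.e. (97/6)ⁿ ≥ 1497.
(97/6)² = 9409/36 falls short of 1497 but (97/6)³ = 912673/216 reaches it, so n = 3.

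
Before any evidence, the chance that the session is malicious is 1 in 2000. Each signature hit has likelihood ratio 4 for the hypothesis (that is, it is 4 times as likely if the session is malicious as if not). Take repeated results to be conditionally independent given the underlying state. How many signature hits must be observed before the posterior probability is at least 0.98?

9

Prior odds = 0.0005/0.9995 = 1/1999.
Likelihood ratio per signature hit = 4.
Target posterior odds = 0.98/0.02 = 49.
Need (1/1999) × 4ⁿ ≥ 49, i.e. 4ⁿ ≥ 97951.
4⁸ = 65536 falls short of 97951 but 4⁹ = 262144 reaches it, so n = 9.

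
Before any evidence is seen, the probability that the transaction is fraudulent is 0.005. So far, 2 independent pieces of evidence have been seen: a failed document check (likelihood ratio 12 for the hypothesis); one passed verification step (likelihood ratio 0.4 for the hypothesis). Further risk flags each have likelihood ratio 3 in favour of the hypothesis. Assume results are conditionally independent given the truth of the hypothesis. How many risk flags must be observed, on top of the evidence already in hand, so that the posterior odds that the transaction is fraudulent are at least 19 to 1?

Prior odds = 0.005/0.995 = 1/199.
Combined Bayes factor of the evidence already in hand = 12 × 0.4 = 4.8.
Odds after that evidence = (1/199) × 4.8 = 24/995.
Target odds = 19.
Need 3ⁿ ≥ 19 ÷ (24/995) = 18905/24.
3⁶ = 729 falls short of 18905/24 but 3⁷ = 2187 reaches it, so n = 7.

7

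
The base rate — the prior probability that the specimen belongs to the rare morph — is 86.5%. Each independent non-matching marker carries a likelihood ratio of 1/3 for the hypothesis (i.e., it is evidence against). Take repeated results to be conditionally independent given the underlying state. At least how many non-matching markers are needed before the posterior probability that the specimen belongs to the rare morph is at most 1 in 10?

Prior odds: 0.865 ÷ 0.135 = 173/27.
Likelihood ratio per non-matching marker = 1/3.
Target posterior odds = 0.1/0.9 = 1/9.
Need (173/27) × (1/3)ⁿ ≤ 1/9, i.e. (1/3)ⁿ ≤ 3/173.
(1/3)³ = 1/27 is still above 3/173 but (1/3)⁴ = 1/81 is at or below it, so n = 4.

4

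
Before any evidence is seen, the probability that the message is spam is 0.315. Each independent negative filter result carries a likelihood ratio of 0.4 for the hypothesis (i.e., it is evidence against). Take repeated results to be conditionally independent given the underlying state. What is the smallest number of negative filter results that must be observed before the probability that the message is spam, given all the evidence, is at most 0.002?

6

Prior odds: 0.315 ÷ 0.685 = 63/137.
Likelihood ratio per negative filter result = 0.4.
Target posterior odds = 0.002/0.998 = 1/499.
Need (63/137) × 0.4ⁿ ≤ 1/499, i.e. 0.4ⁿ ≤ 137/31437.
0.4⁵ = 0.01024 is still above 137/31437 but 0.4⁶ = 64/15625 is at or below it, so n = 6.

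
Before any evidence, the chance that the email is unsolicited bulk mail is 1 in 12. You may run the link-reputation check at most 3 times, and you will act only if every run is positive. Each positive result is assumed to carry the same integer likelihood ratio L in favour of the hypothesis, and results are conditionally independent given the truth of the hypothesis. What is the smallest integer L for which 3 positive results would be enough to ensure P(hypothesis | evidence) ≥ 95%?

Prior odds = (1/12)/(11/12) = 1/11.
Target odds = 0.95/0.05 = 19.
Need L³ ≥ 19 ÷ (1/11) = 209.
5³ = 125 < 209 ≤ 216 = 6³, so L = 6.

6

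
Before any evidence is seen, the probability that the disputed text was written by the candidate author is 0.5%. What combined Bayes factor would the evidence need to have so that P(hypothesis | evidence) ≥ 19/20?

3781

Prior odds = 0.005/0.995 = 1/199.
Target odds = 0.95/0.05 = 19.
Required Bayes factor = 19 ÷ (1/199) = 3781.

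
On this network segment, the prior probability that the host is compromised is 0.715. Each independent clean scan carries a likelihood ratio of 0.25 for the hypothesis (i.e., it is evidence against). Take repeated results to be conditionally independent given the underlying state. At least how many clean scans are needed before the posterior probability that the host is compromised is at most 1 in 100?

4

Prior odds: 0.715 ÷ 0.285 = 143/57.
Likelihood ratio per clean scan = 0.25.
Target posterior odds = 0.01/0.99 = 1/99.
Need (143/57) × 0.25ⁿ ≤ 1/99, i.e. 0.25ⁿ ≤ 19/4719.
0.25³ = 0.015625 is still above 19/4719 but 0.25⁴ = 0.00390625 is at or below it, so n = 4.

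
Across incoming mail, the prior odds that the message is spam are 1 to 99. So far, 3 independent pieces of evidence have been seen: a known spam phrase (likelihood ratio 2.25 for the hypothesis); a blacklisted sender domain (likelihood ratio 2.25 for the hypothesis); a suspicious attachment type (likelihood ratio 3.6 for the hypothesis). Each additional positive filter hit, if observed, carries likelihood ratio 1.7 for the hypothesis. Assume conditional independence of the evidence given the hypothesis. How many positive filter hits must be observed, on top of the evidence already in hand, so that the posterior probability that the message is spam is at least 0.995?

14

Prior odds = 1/99.
Combined Bayes factor of the evidence already in hand = 2.25 × 2.25 × 3.6 = 18.225.
Odds after that evidence = (1/99) × 18.225 = 81/440.
Target odds = 0.995/0.005 = 199.
Need 1.7ⁿ ≥ 199 ÷ (81/440) = 87560/81.
1.7¹³ ≈990.458 falls short of 87560/81 but 1.7¹⁴ ≈1683.78 reaches it, so n = 14.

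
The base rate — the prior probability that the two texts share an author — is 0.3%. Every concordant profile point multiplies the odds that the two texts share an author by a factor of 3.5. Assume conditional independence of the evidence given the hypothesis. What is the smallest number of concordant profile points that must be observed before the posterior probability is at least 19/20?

Prior odds: 0.003 ÷ 0.997 = 3/997.
Likelihood ratio per concordant profile point = 3.5.
Target odds: 0.95 ÷ 0.05 = 19.
Require 3.5ⁿ ≥ 19 ÷ (3/997) = 18943/3.
3.5⁶ = 1838.265625 falls short of 18943/3 but 3.5⁷ = 823543/128 reaches it, so n = 7.

7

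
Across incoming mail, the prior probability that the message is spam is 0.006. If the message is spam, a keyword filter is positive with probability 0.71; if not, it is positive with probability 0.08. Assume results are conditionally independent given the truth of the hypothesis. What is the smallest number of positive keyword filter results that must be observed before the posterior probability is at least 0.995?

Prior odds: 0.006 ÷ 0.994 = 3/497.
Likelihood ratio of a positive = 0.71/0.08 = 8.875.
Target odds: 0.995 ÷ 0.005 = 199.
Require 8.875ⁿ ≥ 199 ÷ (3/497) = 98903/3.
8.875⁴ = 25411681/4096 falls short of 98903/3 but 8.875⁵ ≈55060.7 reaches it, so n = 5.

5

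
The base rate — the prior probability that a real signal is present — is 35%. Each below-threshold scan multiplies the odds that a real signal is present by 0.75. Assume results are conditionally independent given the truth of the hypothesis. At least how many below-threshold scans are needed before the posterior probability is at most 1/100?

14

Prior odds: 0.35 ÷ 0.65 = 7/13.
Likelihood ratio per below-threshold scan = 0.75.
Target odds: 0.01 ÷ 0.99 = 1/99.
Need (7/13) × 0.75ⁿ ≤ 1/99, i.e. 0.75ⁿ ≤ 13/693.
0.75¹³ = 1594323/67108864 is still above 13/693 but 0.75¹⁴ = 4782969/268435456 is at or below it, so n = 14.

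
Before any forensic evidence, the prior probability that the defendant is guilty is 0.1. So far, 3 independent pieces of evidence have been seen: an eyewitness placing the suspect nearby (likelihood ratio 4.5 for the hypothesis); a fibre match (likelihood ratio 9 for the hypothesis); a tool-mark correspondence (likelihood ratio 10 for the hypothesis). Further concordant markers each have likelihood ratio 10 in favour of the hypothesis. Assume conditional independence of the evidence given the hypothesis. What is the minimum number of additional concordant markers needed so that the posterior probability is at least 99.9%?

Prior odds = 0.1/0.9 = 1/9.
Combined Bayes factor of the evidence already in hand = 4.5 × 9 × 10 = 405.
Odds after that evidence = (1/9) × 405 = 45.
Target odds = 0.999/0.001 = 999.
Need 10ⁿ ≥ 999 ÷ 45 = 22.2.
10¹ = 10 falls short of 22.2 but 10² = 100 reaches it, so n = 2.

2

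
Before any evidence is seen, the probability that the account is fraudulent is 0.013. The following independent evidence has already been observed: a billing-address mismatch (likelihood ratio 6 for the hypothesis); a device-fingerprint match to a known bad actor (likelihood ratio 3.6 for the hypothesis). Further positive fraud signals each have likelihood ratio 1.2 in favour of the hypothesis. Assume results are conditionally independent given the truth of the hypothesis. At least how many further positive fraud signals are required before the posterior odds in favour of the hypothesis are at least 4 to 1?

15

Prior odds = 0.013/0.987 = 13/987.
Combined Bayes factor of the evidence already in hand = 6 × 3.6 = 21.6.
Odds after that evidence = (13/987) × 21.6 = 468/1645.
Target odds = 4.
Need 1.2ⁿ ≥ 4 ÷ (468/1645) = 1645/117.
1.2¹⁴ ≈12.8392 falls short of 1645/117 but 1.2¹⁵ ≈15.407 reaches it, so n = 15.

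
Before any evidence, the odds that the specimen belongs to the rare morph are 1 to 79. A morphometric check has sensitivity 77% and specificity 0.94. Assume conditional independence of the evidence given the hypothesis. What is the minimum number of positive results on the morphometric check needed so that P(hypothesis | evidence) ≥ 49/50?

4

Prior odds = 1/79.
False-positive rate = 1 − 0.94 = 0.06; likelihood ratio of a positive = 0.77/0.06 = 77/6.
Target odds: 0.98 ÷ 0.02 = 49.
Need (1/79) × (77/6)ⁿ ≥ 49, i.e. (77/6)ⁿ ≥ 3871.
(77/6)³ = 456533/216 falls short of 3871 but (77/6)⁴ = 35153041/1296 reaches it, so n = 4.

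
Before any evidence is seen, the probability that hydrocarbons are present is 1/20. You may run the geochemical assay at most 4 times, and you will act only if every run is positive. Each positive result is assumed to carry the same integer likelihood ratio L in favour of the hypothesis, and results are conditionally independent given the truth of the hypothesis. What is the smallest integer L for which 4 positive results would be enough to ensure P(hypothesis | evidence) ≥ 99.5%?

Prior odds = 0.05/0.95 = 1/19.
Target odds = 0.995/0.005 = 199.
Need L⁴ ≥ 199 ÷ (1/19) = 3781.
7⁴ = 2401 < 3781 ≤ 4096 = 8⁴, so L = 8.

8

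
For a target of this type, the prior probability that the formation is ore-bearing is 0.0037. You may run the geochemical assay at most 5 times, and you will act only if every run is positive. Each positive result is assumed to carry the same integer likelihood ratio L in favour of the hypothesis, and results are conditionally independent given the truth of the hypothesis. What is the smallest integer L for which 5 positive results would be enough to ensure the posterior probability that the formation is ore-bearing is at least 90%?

Prior odds = 0.0037/0.9963 = 37/9963.
Target odds = 0.9/0.1 = 9.
Need L⁵ ≥ 9 ÷ (37/9963) = 89667/37.
4⁵ = 1024 < 89667/37 ≤ 3125 = 5⁵, so L = 5.

5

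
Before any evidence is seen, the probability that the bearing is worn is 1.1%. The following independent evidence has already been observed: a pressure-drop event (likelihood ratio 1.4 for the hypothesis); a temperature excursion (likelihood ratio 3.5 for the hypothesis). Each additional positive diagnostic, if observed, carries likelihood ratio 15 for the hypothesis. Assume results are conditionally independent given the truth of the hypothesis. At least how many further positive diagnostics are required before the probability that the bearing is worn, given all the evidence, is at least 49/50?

Prior odds = 0.011/0.989 = 11/989.
Combined Bayes factor of the evidence already in hand = 1.4 × 3.5 = 4.9.
Odds after that evidence = (11/989) × 4.9 = 539/9890.
Target odds = 0.98/0.02 = 49.
Need 15ⁿ ≥ 49 ÷ (539/9890) = 9890/11.
15² = 225 falls short of 9890/11 but 15³ = 3375 reaches it, so n = 3.

3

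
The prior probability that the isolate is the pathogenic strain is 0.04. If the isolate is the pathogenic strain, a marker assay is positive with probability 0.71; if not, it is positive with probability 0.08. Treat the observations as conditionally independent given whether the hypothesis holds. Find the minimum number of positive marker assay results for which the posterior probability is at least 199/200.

Prior odds = 0.04/0.96 = 1/24.
Likelihood ratio of a positive = 0.71/0.08 = 8.875.
Target posterior odds = 0.995/0.005 = 199.
Require 8.875ⁿ ≥ 199 ÷ (1/24) = 4776.
8.875³ = 357911/512 falls short of 4776 but 8.875⁴ = 25411681/4096 reaches it, so n = 4.

4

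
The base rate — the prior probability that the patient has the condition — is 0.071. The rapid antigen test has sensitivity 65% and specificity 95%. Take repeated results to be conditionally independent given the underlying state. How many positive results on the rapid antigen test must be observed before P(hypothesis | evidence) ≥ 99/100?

Prior odds = 0.071/0.929 = 71/929.
False-positive rate = 1 − 0.95 = 0.05; likelihood ratio of a positive = 0.65/0.05 = 13.
Target odds: 0.99 ÷ 0.01 = 99.
Require 13ⁿ ≥ 99 ÷ (71/929) = 91971/71.
13² = 169 falls short of 91971/71 but 13³ = 2197 reaches it, so n = 3.

3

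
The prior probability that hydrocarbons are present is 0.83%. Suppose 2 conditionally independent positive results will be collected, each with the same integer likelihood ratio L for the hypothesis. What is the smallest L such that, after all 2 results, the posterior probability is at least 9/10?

33

Prior odds = 0.0083/0.9917 = 83/9917.
Target odds = 0.9/0.1 = 9.
Need L² ≥ 9 ÷ (83/9917) = 89253/83.
32² = 1024 < 89253/83 ≤ 1089 = 33², so L = 33.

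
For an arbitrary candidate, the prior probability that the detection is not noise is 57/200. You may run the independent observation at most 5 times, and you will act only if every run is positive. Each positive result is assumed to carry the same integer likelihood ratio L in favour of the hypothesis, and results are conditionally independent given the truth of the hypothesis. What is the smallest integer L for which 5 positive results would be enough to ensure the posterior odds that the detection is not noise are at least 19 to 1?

Prior odds = 0.285/0.715 = 57/143.
Target odds = 19.
Need L⁵ ≥ 19 ÷ (57/143) = 143/3.
2⁵ = 32 < 143/3 ≤ 243 = 3⁵, so L = 3.

3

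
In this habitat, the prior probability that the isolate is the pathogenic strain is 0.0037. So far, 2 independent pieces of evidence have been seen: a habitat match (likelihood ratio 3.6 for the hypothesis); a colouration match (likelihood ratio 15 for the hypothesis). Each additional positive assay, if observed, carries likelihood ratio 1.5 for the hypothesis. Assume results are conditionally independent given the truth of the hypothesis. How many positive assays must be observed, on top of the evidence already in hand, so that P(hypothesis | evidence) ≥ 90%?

Prior odds = 0.0037/0.9963 = 37/9963.
Combined Bayes factor of the evidence already in hand = 3.6 × 15 = 54.
Odds after that evidence = (37/9963) × 54 = 74/369.
Target odds = 0.9/0.1 = 9.
Need 1.5ⁿ ≥ 9 ÷ (74/369) = 3321/74.
1.5⁹ = 19683/512 falls short of 3321/74 but 1.5¹⁰ = 59049/1024 reaches it, so n = 10.

10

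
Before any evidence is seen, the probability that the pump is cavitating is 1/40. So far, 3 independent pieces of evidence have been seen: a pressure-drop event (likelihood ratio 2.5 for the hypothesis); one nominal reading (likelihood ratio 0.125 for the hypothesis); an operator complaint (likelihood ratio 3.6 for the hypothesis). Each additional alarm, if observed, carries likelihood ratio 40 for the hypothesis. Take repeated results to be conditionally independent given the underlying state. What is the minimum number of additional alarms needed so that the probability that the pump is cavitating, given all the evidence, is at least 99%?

Prior odds = 0.025/0.975 = 1/39.
Combined Bayes factor of the evidence already in hand = 2.5 × 0.125 × 3.6 = 1.125.
Odds after that evidence = (1/39) × 1.125 = 3/104.
Target odds = 0.99/0.01 = 99.
Need 40ⁿ ≥ 99 ÷ (3/104) = 3432.
40² = 1600 falls short of 3432 but 40³ = 64000 reaches it, so n = 3.

3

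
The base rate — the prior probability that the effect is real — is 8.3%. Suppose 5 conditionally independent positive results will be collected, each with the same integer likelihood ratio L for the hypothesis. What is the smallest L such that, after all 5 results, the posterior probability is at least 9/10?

3

Prior odds = 0.083/0.917 = 83/917.
Target odds = 0.9/0.1 = 9.
Need L⁵ ≥ 9 ÷ (83/917) = 8253/83.
2⁵ = 32 < 8253/83 ≤ 243 = 3⁵, so L = 3.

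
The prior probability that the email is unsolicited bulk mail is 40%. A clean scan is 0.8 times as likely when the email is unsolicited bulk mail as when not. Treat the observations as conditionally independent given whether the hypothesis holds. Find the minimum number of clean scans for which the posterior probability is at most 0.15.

Prior odds: 0.4 ÷ 0.6 = 2/3.
Likelihood ratio per clean scan = 0.8.
Target posterior odds = 0.15/0.85 = 3/17.
Need (2/3) × 0.8ⁿ ≤ 3/17, i.e. 0.8ⁿ ≤ 9/34.
0.8⁵ = 0.32768 is still above 9/34 but 0.8⁶ = 4096/15625 is at or below it, so n = 6.

6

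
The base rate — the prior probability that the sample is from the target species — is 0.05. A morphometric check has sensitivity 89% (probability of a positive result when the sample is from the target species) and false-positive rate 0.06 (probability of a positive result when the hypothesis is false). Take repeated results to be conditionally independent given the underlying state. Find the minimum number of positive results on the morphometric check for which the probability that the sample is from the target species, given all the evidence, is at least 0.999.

4

Prior odds = 0.05/0.95 = 1/19.
Likelihood ratio of a positive result = 0.89/0.06 = 89/6.
Target odds: 0.999 ÷ 0.001 = 999.
Require (89/6)ⁿ ≥ 999 ÷ (1/19) = 18981.
(89/6)³ = 704969/216 falls short of 18981 but (89/6)⁴ = 62742241/1296 reaches it, so n = 4.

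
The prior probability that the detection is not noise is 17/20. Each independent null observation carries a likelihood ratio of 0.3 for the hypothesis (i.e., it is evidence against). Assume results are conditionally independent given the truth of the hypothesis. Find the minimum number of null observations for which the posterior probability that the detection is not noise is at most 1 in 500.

Prior odds = 0.85/0.15 = 17/3.
Likelihood ratio per null observation = 0.3.
Target posterior odds = 0.002/0.998 = 1/499.
Need (17/3) × 0.3ⁿ ≤ 1/499, i.e. 0.3ⁿ ≤ 3/8483.
0.3⁶ = 729/1000000 is still above 3/8483 but 0.3⁷ = 2187/10000000 is at or below it, so n = 7.

7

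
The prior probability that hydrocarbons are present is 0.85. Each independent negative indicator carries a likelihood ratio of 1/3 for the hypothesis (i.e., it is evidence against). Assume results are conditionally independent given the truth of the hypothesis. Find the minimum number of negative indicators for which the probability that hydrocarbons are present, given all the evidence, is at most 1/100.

6

Prior odds = 0.85/0.15 = 17/3.
Likelihood ratio per negative indicator = 1/3.
Target posterior odds = 0.01/0.99 = 1/99.
Need (17/3) × (1/3)ⁿ ≤ 1/99, i.e. (1/3)ⁿ ≤ 1/561.
(1/3)⁵ = 1/243 is still above 1/561 but (1/3)⁶ = 1/729 is at or below it, so n = 6.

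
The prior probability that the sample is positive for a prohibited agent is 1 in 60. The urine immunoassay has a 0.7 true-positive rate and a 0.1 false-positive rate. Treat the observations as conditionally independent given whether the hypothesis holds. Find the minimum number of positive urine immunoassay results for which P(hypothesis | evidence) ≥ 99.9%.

Prior odds = (1/60)/(59/60) = 1/59.
Likelihood ratio of a positive result = 0.7/0.1 = 7.
Target posterior odds = 0.999/0.001 = 999.
Need (1/59) × 7ⁿ ≥ 999, i.e. 7ⁿ ≥ 58941.
7⁵ = 16807 falls short of 58941 but 7⁶ = 117649 reaches it, so n = 6.

6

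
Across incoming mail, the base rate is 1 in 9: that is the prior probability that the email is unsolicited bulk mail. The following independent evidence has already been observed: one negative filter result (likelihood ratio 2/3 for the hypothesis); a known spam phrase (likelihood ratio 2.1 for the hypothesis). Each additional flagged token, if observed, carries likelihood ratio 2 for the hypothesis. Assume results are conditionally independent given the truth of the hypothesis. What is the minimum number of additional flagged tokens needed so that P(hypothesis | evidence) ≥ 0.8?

5

Prior odds = (1/9)/(8/9) = 0.125.
Combined Bayes factor of the evidence already in hand = (2/3) × 2.1 = 1.4.
Odds after that evidence = 0.125 × 1.4 = 0.175.
Target odds = 0.8/0.2 = 4.
Need 2ⁿ ≥ 4 ÷ 0.175 = 160/7.
2⁴ = 16 falls short of 160/7 but 2⁵ = 32 reaches it, so n = 5.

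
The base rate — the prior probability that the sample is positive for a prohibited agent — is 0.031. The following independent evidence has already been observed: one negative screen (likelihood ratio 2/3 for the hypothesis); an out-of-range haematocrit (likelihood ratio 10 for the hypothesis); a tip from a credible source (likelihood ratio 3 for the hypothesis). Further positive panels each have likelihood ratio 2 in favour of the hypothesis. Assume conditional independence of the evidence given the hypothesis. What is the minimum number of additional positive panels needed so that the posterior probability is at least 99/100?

8

Prior odds = 0.031/0.969 = 31/969.
Combined Bayes factor of the evidence already in hand = (2/3) × 10 × 3 = 20.
Odds after that evidence = (31/969) × 20 = 620/969.
Target odds = 0.99/0.01 = 99.
Need 2ⁿ ≥ 99 ÷ (620/969) = 95931/620.
2⁷ = 128 falls short of 95931/620 but 2⁸ = 256 reaches it, so n = 8.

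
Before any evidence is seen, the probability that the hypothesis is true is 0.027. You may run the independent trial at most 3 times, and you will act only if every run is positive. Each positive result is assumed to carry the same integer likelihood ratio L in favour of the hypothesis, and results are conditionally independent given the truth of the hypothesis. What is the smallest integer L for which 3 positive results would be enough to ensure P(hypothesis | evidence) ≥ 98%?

Prior odds = 0.027/0.973 = 27/973.
Target odds = 0.98/0.02 = 49.
Need L³ ≥ 49 ÷ (27/973) = 47677/27.
12³ = 1728 < 47677/27 ≤ 2197 = 13³, so L = 13.

13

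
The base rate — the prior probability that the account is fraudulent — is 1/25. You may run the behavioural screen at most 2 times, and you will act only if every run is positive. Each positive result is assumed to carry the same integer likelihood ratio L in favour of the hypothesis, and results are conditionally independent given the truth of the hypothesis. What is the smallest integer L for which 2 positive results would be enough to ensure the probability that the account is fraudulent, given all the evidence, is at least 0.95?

Prior odds = 0.04/0.96 = 1/24.
Target odds = 0.95/0.05 = 19.
Need L² ≥ 19 ÷ (1/24) = 456.
21² = 441 < 456 ≤ 484 = 22², so L = 22.

22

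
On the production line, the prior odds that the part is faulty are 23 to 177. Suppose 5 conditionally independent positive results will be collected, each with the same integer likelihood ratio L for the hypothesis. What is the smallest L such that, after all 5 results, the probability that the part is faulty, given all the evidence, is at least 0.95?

Prior odds = 23/177.
Target odds = 0.95/0.05 = 19.
Need L⁵ ≥ 19 ÷ (23/177) = 3363/23.
2⁵ = 32 < 3363/23 ≤ 243 = 3⁵, so L = 3.

3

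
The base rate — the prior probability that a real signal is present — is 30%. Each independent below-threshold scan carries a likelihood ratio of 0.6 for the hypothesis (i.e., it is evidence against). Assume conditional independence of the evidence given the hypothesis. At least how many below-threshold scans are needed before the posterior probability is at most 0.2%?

11

Prior odds: 0.3 ÷ 0.7 = 3/7.
Likelihood ratio per below-threshold scan = 0.6.
Target posterior odds = 0.002/0.998 = 1/499.
Require 0.6ⁿ ≤ 1/499 ÷ (3/7) = 7/1497.
0.6¹⁰ = 59049/9765625 is still above 7/1497 but 0.6¹¹ = 177147/48828125 is at or below it, so n = 11.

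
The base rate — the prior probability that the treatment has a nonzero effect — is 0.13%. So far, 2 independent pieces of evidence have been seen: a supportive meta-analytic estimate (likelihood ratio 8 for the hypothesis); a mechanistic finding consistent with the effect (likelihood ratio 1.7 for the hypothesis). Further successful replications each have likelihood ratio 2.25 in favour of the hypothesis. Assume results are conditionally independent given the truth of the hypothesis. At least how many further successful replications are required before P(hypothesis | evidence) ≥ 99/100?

Prior odds = 0.0013/0.9987 = 13/9987.
Combined Bayes factor of the evidence already in hand = 8 × 1.7 = 13.6.
Odds after that evidence = (13/9987) × 13.6 = 884/49935.
Target odds = 0.99/0.01 = 99.
Need 2.25ⁿ ≥ 99 ÷ (884/49935) = 4943565/884.
2.25¹⁰ ≈3325.26 falls short of 4943565/884 but 2.25¹¹ ≈7481.83 reaches it, so n = 11.

11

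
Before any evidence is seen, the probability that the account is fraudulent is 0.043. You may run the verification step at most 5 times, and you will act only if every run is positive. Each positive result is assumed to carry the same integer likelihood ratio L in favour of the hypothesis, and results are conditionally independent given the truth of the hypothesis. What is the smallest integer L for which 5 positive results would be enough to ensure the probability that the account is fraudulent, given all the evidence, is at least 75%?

Prior odds = 0.043/0.957 = 43/957.
Target odds = 0.75/0.25 = 3.
Need L⁵ ≥ 3 ÷ (43/957) = 2871/43.
2⁵ = 32 < 2871/43 ≤ 243 = 3⁵, so L = 3.

3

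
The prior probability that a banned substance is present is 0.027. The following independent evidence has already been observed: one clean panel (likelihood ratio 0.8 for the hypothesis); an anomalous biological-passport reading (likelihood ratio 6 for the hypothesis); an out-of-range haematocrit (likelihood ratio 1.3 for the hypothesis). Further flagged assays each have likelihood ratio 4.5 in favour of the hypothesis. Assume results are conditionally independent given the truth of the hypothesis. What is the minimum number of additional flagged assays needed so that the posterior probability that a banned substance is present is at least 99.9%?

6

Prior odds = 0.027/0.973 = 27/973.
Combined Bayes factor of the evidence already in hand = 0.8 × 6 × 1.3 = 6.24.
Odds after that evidence = (27/973) × 6.24 = 4212/24325.
Target odds = 0.999/0.001 = 999.
Need 4.5ⁿ ≥ 999 ÷ (4212/24325) = 900025/156.
4.5⁵ = 1845.28125 falls short of 900025/156 but 4.5⁶ = 8303.765625 reaches it, so n = 6.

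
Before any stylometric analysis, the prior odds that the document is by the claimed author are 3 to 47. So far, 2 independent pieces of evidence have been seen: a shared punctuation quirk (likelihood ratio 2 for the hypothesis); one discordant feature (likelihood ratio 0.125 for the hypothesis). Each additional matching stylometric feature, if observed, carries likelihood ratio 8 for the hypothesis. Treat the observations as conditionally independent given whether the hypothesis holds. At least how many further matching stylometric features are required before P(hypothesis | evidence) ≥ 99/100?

Prior odds = 3/47.
Combined Bayes factor of the evidence already in hand = 2 × 0.125 = 0.25.
Odds after that evidence = (3/47) × 0.25 = 3/188.
Target odds = 0.99/0.01 = 99.
Need 8ⁿ ≥ 99 ÷ (3/188) = 6204.
8⁴ = 4096 falls short of 6204 but 8⁵ = 32768 reaches it, so n = 5.

5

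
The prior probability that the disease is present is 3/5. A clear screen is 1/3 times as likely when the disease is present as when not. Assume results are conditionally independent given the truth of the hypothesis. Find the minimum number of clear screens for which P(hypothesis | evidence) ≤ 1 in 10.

3

Prior odds = 0.6/0.4 = 1.5.
Likelihood ratio per clear screen = 1/3.
Target posterior odds = 0.1/0.9 = 1/9.
Require (1/3)ⁿ ≤ 1/9 ÷ 1.5 = 2/27.
(1/3)² = 1/9 is still above 2/27 but (1/3)³ = 1/27 is at or below it, so n = 3.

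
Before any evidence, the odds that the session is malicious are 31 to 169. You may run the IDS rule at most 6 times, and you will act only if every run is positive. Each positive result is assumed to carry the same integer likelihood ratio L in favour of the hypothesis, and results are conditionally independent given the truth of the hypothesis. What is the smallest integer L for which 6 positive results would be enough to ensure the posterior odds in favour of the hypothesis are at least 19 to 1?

3

Prior odds = 31/169.
Target odds = 19.
Need L⁶ ≥ 19 ÷ (31/169) = 3211/31.
2⁶ = 64 < 3211/31 ≤ 729 = 3⁶, so L = 3.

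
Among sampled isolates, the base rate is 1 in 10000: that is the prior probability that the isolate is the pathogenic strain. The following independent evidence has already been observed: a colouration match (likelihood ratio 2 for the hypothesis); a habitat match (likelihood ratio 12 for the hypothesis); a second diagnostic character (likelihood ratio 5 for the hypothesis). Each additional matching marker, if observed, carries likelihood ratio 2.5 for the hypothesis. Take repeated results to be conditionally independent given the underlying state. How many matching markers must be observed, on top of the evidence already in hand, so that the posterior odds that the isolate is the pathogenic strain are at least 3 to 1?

7

Prior odds = 0.0001/0.9999 = 1/9999.
Combined Bayes factor of the evidence already in hand = 2 × 12 × 5 = 120.
Odds after that evidence = (1/9999) × 120 = 40/3333.
Target odds = 3.
Need 2.5ⁿ ≥ 3 ÷ (40/3333) = 249.975.
2.5⁶ = 244.140625 falls short of 249.975 but 2.5⁷ = 610.3515625 reaches it, so n = 7.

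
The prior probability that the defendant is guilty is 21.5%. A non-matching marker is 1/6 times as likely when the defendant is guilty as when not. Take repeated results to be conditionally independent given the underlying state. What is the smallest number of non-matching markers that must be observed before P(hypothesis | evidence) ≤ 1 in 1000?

Prior odds = 0.215/0.785 = 43/157.
Likelihood ratio per non-matching marker = 1/6.
Target posterior odds = 0.001/0.999 = 1/999.
Need (43/157) × (1/6)ⁿ ≤ 1/999, i.e. (1/6)ⁿ ≤ 157/42957.
(1/6)³ = 1/216 is still above 157/42957 but (1/6)⁴ = 1/1296 is at or below it, so n = 4.

4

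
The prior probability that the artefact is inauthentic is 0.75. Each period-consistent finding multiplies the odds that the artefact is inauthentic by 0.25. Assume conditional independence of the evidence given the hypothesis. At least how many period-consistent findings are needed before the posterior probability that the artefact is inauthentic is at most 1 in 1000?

Prior odds: 0.75 ÷ 0.25 = 3.
Likelihood ratio per period-consistent finding = 0.25.
Target posterior odds = 0.001/0.999 = 1/999.
Require 0.25ⁿ ≤ 1/999 ÷ 3 = 1/2997.
0.25⁵ = 1/1024 is still above 1/2997 but 0.25⁶ = 1/4096 is at or below it, so n = 6.

6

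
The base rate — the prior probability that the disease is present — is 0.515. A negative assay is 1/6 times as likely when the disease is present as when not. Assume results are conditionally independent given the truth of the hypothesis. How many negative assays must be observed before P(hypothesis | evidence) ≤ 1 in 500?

4

Prior odds: 0.515 ÷ 0.485 = 103/97.
Likelihood ratio per negative assay = 1/6.
Target odds: 0.002 ÷ 0.998 = 1/499.
Need (103/97) × (1/6)ⁿ ≤ 1/499, i.e. (1/6)ⁿ ≤ 97/51397.
(1/6)³ = 1/216 is still above 97/51397 but (1/6)⁴ = 1/1296 is at or below it, so n = 4.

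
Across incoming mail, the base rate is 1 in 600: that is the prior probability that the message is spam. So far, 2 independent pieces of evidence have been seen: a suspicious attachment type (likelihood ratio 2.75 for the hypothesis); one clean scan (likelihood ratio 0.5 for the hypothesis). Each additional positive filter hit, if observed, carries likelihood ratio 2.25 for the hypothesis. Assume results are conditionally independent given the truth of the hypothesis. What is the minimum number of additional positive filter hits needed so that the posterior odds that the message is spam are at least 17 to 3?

Prior odds = (1/600)/(599/600) = 1/599.
Combined Bayes factor of the evidence already in hand = 2.75 × 0.5 = 1.375.
Odds after that evidence = (1/599) × 1.375 = 11/4792.
Target odds = 17/3.
Need 2.25ⁿ ≥ 17/3 ÷ (11/4792) = 81464/33.
2.25⁹ = 387420489/262144 falls short of 81464/33 but 2.25¹⁰ ≈3325.26 reaches it, so n = 10.

10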